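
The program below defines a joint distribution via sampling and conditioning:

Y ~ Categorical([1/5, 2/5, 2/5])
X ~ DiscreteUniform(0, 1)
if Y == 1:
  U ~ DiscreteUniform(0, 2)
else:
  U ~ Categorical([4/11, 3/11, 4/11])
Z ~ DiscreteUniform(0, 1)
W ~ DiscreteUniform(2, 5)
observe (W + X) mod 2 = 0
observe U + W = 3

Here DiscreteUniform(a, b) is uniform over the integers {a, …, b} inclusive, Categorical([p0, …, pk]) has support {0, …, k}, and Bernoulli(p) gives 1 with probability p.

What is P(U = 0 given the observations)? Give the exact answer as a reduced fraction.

Enumerate traces; 12 have nonzero weight after conditioning:
  (Y=0, X=0, U=1, Z=0, W=2) weight 3/880
  (Y=0, X=0, U=1, Z=1, W=2) weight 3/880
  (Y=0, X=1, U=0, Z=0, W=3) weight 1/220
  (Y=0, X=1, U=0, Z=1, W=3) weight 1/220
  (Y=1, X=0, U=1, Z=0, W=2) weight 1/120
  (Y=1, X=0, U=1, Z=1, W=2) weight 1/120
  (Y=1, X=1, U=0, Z=0, W=3) weight 1/120
  (Y=1, X=1, U=0, Z=1, W=3) weight 1/120
  … 4 more
Group by U:
  weight(U=0) = 29/660
  weight(U=1) = 49/1320
Total weight = 29/660 + 49/1320 = 107/1320
P(U=0 | obs) = 29/660 / 107/1320 = 58/107
P(U=1 | obs) = 49/1320 / 107/1320 = 49/107

P(U = 0 | obs) = 58/107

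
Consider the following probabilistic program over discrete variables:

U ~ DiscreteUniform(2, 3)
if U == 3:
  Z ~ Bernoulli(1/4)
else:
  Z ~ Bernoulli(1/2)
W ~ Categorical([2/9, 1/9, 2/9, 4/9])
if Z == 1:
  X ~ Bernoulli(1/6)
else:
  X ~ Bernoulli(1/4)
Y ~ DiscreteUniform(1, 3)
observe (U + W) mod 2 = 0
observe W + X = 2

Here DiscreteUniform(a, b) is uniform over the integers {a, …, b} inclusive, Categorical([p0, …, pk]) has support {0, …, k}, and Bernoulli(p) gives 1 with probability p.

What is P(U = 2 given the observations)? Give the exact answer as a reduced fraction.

P(U = 2 | obs) = 76/87

Enumerate traces; 12 have nonzero weight after conditioning:
  (U=2, Z=0, W=2, X=0, Y=1) weight 1/72
  (U=2, Z=0, W=2, X=0, Y=2) weight 1/72
  (U=2, Z=0, W=2, X=0, Y=3) weight 1/72
  (U=2, Z=1, W=2, X=0, Y=1) weight 5/324
  (U=2, Z=1, W=2, X=0, Y=2) weight 5/324
  (U=2, Z=1, W=2, X=0, Y=3) weight 5/324
  (U=3, Z=0, W=1, X=1, Y=1) weight 1/288
  (U=3, Z=0, W=1, X=1, Y=2) weight 1/288
  … 4 more
Group by U:
  weight(U=2) = 19/216
  weight(U=3) = 11/864
Total weight = 19/216 + 11/864 = 29/288
P(U=2 | obs) = 19/216 / 29/288 = 76/87
P(U=3 | obs) = 11/864 / 29/288 = 11/87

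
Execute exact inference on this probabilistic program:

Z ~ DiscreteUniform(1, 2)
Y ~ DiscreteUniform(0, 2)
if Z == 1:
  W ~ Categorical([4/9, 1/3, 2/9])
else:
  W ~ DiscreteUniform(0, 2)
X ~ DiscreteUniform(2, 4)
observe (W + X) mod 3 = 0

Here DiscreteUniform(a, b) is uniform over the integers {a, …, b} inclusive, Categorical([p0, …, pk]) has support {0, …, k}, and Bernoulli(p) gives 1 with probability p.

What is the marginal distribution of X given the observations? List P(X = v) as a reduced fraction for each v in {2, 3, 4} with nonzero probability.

Enumerate traces; 18 have nonzero weight after conditioning:
  (Z=1, Y=0, W=0, X=3) weight 2/81
  (Z=1, Y=0, W=1, X=2) weight 1/54
  (Z=1, Y=0, W=2, X=4) weight 1/81
  (Z=1, Y=1, W=0, X=3) weight 2/81
  (Z=1, Y=1, W=1, X=2) weight 1/54
  (Z=1, Y=1, W=2, X=4) weight 1/81
  (Z=1, Y=2, W=0, X=3) weight 2/81
  (Z=1, Y=2, W=1, X=2) weight 1/54
  … 10 more
Group by X:
  weight(X=2) = 1/9
  weight(X=3) = 7/54
  weight(X=4) = 5/54
Total weight = 1/9 + 7/54 + 5/54 = 1/3
P(X=2 | obs) = 1/9 / 1/3 = 1/3
P(X=3 | obs) = 7/54 / 1/3 = 7/18
P(X=4 | obs) = 5/54 / 1/3 = 5/18

P(X=2) = 1/3, P(X=3) = 7/18, P(X=4) = 5/18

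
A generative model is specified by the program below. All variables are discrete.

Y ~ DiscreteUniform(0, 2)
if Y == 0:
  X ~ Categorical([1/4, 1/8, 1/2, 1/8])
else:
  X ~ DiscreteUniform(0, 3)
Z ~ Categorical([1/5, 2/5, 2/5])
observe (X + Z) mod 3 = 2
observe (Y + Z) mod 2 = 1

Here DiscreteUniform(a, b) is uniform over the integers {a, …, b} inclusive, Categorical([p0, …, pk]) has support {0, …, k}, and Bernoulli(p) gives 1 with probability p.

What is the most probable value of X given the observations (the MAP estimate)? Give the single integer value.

Enumerate traces; 5 have nonzero weight after conditioning:
  (Y=0, X=1, Z=1) weight 1/60
  (Y=1, X=0, Z=2) weight 1/30
  (Y=1, X=2, Z=0) weight 1/60
  (Y=1, X=3, Z=2) weight 1/30
  (Y=2, X=1, Z=1) weight 1/30
Group by X:
  weight(X=0) = 1/30
  weight(X=1) = 1/20
  weight(X=2) = 1/60
  weight(X=3) = 1/30
Total weight = 1/30 + 1/20 + 1/60 + 1/30 = 2/15
P(X=0 | obs) = 1/30 / 2/15 = 1/4
P(X=1 | obs) = 1/20 / 2/15 = 3/8
P(X=2 | obs) = 1/60 / 2/15 = 1/8
P(X=3 | obs) = 1/30 / 2/15 = 1/4
argmax = 1

argmax_v P(X = v | obs) = 1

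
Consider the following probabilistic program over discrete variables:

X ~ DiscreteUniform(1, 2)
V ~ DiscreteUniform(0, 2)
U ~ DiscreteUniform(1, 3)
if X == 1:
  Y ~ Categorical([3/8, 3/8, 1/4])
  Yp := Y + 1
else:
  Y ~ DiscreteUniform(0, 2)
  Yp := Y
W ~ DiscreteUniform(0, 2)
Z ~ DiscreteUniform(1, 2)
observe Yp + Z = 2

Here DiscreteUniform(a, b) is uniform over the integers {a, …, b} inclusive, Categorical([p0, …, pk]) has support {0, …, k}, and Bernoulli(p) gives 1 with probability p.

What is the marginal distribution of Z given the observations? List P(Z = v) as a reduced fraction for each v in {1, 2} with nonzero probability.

P(Z=1) = 17/25, P(Z=2) = 8/25

Enumerate traces; 81 have nonzero weight after conditioning:
  (X=1, V=0, U=1, Y=0, W=0, Z=1) weight 1/288
  (X=1, V=0, U=1, Y=0, W=1, Z=1) weight 1/288
  (X=1, V=0, U=1, Y=0, W=2, Z=1) weight 1/288
  (X=1, V=0, U=2, Y=0, W=0, Z=1) weight 1/288
  (X=1, V=0, U=2, Y=0, W=1, Z=1) weight 1/288
  (X=1, V=0, U=2, Y=0, W=2, Z=1) weight 1/288
  (X=1, V=0, U=3, Y=0, W=0, Z=1) weight 1/288
  (X=1, V=0, U=3, Y=0, W=1, Z=1) weight 1/288
  (X=2, V=0, U=1, Y=0, W=0, Z=2) weight 1/324
  … 72 more
Group by Z:
  weight(Z=1) = 17/96
  weight(Z=2) = 1/12
Total weight = 17/96 + 1/12 = 25/96
P(Z=1 | obs) = 17/96 / 25/96 = 17/25
P(Z=2 | obs) = 1/12 / 25/96 = 8/25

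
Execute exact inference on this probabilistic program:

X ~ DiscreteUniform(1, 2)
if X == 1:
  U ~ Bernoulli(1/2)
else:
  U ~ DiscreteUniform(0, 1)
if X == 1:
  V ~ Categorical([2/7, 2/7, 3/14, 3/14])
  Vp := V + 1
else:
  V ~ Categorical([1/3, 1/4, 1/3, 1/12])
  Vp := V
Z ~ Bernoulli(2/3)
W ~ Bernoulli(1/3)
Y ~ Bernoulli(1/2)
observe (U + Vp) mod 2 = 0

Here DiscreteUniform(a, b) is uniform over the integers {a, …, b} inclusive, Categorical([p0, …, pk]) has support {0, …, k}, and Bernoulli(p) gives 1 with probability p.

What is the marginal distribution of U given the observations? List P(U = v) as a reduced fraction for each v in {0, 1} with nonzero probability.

Enumerate traces; 64 have nonzero weight after conditioning:
  (X=1, U=0, V=1, Z=0, W=0, Y=0) weight 1/126
  (X=1, U=0, V=1, Z=0, W=0, Y=1) weight 1/126
  (X=1, U=0, V=1, Z=0, W=1, Y=0) weight 1/252
  (X=1, U=0, V=1, Z=0, W=1, Y=1) weight 1/252
  (X=1, U=0, V=1, Z=1, W=0, Y=0) weight 1/63
  (X=1, U=0, V=1, Z=1, W=0, Y=1) weight 1/63
  (X=1, U=0, V=1, Z=1, W=1, Y=0) weight 1/126
  (X=1, U=0, V=1, Z=1, W=1, Y=1) weight 1/126
  (X=1, U=1, V=0, Z=0, W=0, Y=0) weight 1/126
  … 55 more
Group by U:
  weight(U=0) = 7/24
  weight(U=1) = 5/24
Total weight = 7/24 + 5/24 = 1/2
P(U=0 | obs) = 7/24 / 1/2 = 7/12
P(U=1 | obs) = 5/24 / 1/2 = 5/12

P(U=0) = 7/12, P(U=1) = 5/12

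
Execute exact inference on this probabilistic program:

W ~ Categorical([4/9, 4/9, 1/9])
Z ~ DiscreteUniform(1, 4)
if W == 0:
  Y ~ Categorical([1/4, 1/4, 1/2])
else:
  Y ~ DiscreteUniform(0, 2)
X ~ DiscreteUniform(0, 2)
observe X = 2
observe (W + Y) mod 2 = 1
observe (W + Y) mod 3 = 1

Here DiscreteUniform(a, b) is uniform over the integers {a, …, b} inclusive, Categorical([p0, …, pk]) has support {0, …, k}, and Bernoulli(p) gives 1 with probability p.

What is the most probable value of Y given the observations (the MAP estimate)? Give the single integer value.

argmax_v P(Y = v | obs) = 0

Enumerate traces; 8 have nonzero weight after conditioning:
  (W=0, Z=1, Y=1, X=2) weight 1/108
  (W=0, Z=2, Y=1, X=2) weight 1/108
  (W=0, Z=3, Y=1, X=2) weight 1/108
  (W=0, Z=4, Y=1, X=2) weight 1/108
  (W=1, Z=1, Y=0, X=2) weight 1/81
  (W=1, Z=2, Y=0, X=2) weight 1/81
  (W=1, Z=3, Y=0, X=2) weight 1/81
  (W=1, Z=4, Y=0, X=2) weight 1/81
Group by Y:
  weight(Y=0) = 4/81
  weight(Y=1) = 1/27
Total weight = 4/81 + 1/27 = 7/81
P(Y=0 | obs) = 4/81 / 7/81 = 4/7
P(Y=1 | obs) = 1/27 / 7/81 = 3/7
argmax = 0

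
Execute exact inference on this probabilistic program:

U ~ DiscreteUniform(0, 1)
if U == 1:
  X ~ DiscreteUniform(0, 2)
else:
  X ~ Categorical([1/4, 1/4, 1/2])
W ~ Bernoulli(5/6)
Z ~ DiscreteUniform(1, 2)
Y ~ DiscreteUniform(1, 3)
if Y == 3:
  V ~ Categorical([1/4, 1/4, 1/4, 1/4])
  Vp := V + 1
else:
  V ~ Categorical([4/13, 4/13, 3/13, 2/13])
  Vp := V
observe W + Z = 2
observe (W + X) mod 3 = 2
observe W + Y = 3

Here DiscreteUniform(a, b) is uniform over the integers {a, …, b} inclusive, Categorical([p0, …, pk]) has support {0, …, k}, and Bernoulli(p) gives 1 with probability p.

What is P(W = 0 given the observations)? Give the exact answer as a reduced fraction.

P(W = 0 | obs) = 2/9

Enumerate traces; 16 have nonzero weight after conditioning:
  (U=0, X=1, W=1, Z=1, Y=2, V=0) weight 5/936
  (U=0, X=1, W=1, Z=1, Y=2, V=1) weight 5/936
  (U=0, X=1, W=1, Z=1, Y=2, V=2) weight 5/1248
  (U=0, X=1, W=1, Z=1, Y=2, V=3) weight 5/1872
  (U=0, X=2, W=0, Z=2, Y=3, V=0) weight 1/576
  (U=0, X=2, W=0, Z=2, Y=3, V=1) weight 1/576
  (U=0, X=2, W=0, Z=2, Y=3, V=2) weight 1/576
  (U=0, X=2, W=0, Z=2, Y=3, V=3) weight 1/576
  … 8 more
Group by W:
  weight(W=0) = 5/432
  weight(W=1) = 35/864
Total weight = 5/432 + 35/864 = 5/96
P(W=0 | obs) = 5/432 / 5/96 = 2/9
P(W=1 | obs) = 35/864 / 5/96 = 7/9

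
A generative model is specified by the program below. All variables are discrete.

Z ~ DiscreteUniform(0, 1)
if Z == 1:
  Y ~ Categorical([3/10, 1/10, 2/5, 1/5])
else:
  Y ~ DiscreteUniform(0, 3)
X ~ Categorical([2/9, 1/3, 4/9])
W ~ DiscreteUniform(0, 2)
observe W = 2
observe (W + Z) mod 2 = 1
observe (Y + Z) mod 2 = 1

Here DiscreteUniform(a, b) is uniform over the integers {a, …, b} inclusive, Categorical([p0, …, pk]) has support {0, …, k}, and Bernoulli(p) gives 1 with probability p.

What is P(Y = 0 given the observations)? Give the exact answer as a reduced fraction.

P(Y = 0 | obs) = 3/7

Enumerate traces; 6 have nonzero weight after conditioning:
  (Z=1, Y=0, X=0, W=2) weight 1/90
  (Z=1, Y=0, X=1, W=2) weight 1/60
  (Z=1, Y=0, X=2, W=2) weight 1/45
  (Z=1, Y=2, X=0, W=2) weight 2/135
  (Z=1, Y=2, X=1, W=2) weight 1/45
  (Z=1, Y=2, X=2, W=2) weight 4/135
Group by Y:
  weight(Y=0) = 1/20
  weight(Y=2) = 1/15
Total weight = 1/20 + 1/15 = 7/60
P(Y=0 | obs) = 1/20 / 7/60 = 3/7
P(Y=2 | obs) = 1/15 / 7/60 = 4/7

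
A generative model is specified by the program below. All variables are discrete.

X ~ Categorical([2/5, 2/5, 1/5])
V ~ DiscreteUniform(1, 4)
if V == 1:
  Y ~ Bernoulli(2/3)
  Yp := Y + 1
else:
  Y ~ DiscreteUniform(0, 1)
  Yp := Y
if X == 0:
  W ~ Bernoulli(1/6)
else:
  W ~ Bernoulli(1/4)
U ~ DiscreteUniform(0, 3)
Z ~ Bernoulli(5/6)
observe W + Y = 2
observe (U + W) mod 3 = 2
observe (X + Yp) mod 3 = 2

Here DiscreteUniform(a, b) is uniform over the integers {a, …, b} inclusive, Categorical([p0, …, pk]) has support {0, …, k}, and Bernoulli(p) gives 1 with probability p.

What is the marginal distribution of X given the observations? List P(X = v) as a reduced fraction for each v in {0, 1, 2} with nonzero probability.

P(X=0) = 8/35, P(X=1) = 27/35

Enumerate traces; 8 have nonzero weight after conditioning:
  (X=0, V=1, Y=1, W=1, U=1, Z=0) weight 1/2160
  (X=0, V=1, Y=1, W=1, U=1, Z=1) weight 1/432
  (X=1, V=2, Y=1, W=1, U=1, Z=0) weight 1/1920
  (X=1, V=2, Y=1, W=1, U=1, Z=1) weight 1/384
  (X=1, V=3, Y=1, W=1, U=1, Z=0) weight 1/1920
  (X=1, V=3, Y=1, W=1, U=1, Z=1) weight 1/384
  (X=1, V=4, Y=1, W=1, U=1, Z=0) weight 1/1920
  (X=1, V=4, Y=1, W=1, U=1, Z=1) weight 1/384
Group by X:
  weight(X=0) = 1/360
  weight(X=1) = 3/320
Total weight = 1/360 + 3/320 = 7/576
P(X=0 | obs) = 1/360 / 7/576 = 8/35
P(X=1 | obs) = 3/320 / 7/576 = 27/35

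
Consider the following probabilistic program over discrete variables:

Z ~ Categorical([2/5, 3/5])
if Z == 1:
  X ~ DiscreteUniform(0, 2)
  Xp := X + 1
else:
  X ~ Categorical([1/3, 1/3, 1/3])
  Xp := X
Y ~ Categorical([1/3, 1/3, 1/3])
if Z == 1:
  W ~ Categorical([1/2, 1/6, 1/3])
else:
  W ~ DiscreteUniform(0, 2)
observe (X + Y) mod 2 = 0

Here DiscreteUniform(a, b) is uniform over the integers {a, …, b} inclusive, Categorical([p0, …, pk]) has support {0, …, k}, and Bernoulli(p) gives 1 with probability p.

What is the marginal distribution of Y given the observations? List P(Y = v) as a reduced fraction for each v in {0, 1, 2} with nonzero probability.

P(Y=0) = 2/5, P(Y=1) = 1/5, P(Y=2) = 2/5

Enumerate traces; 30 have nonzero weight after conditioning:
  (Z=0, X=0, Y=0, W=0) weight 2/135
  (Z=0, X=0, Y=0, W=1) weight 2/135
  (Z=0, X=0, Y=0, W=2) weight 2/135
  (Z=0, X=0, Y=2, W=0) weight 2/135
  (Z=0, X=0, Y=2, W=1) weight 2/135
  (Z=0, X=0, Y=2, W=2) weight 2/135
  (Z=0, X=1, Y=1, W=0) weight 2/135
  (Z=0, X=1, Y=1, W=1) weight 2/135
  … 22 more
Group by Y:
  weight(Y=0) = 2/9
  weight(Y=1) = 1/9
  weight(Y=2) = 2/9
Total weight = 2/9 + 1/9 + 2/9 = 5/9
P(Y=0 | obs) = 2/9 / 5/9 = 2/5
P(Y=1 | obs) = 1/9 / 5/9 = 1/5
P(Y=2 | obs) = 2/9 / 5/9 = 2/5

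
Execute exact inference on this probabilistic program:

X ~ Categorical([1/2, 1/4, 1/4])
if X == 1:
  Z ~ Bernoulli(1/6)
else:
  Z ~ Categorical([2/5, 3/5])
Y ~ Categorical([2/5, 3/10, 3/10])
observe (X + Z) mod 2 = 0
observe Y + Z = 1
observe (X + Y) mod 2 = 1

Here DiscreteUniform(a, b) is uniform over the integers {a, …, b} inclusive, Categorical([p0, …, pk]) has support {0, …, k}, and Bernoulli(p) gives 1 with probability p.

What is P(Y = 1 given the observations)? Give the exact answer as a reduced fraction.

P(Y = 1 | obs) = 27/32

Enumerate traces; 3 have nonzero weight after conditioning:
  (X=0, Z=0, Y=1) weight 3/50
  (X=1, Z=1, Y=0) weight 1/60
  (X=2, Z=0, Y=1) weight 3/100
Group by Y:
  weight(Y=0) = 1/60
  weight(Y=1) = 9/100
Total weight = 1/60 + 9/100 = 8/75
P(Y=0 | obs) = 1/60 / 8/75 = 5/32
P(Y=1 | obs) = 9/100 / 8/75 = 27/32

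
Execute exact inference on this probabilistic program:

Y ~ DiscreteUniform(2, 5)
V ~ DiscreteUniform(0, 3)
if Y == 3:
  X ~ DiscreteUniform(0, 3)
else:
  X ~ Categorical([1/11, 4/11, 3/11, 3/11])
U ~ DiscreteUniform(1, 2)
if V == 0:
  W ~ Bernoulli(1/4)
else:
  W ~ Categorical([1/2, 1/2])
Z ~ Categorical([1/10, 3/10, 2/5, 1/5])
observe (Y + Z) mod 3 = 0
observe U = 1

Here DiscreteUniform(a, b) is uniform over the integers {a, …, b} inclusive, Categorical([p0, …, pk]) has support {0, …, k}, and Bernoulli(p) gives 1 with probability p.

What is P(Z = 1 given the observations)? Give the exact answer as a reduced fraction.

P(Z = 1 | obs) = 6/13

Enumerate traces; 160 have nonzero weight after conditioning:
  (Y=2, V=0, X=0, U=1, W=0, Z=1) weight 9/14080
  (Y=2, V=0, X=0, U=1, W=1, Z=1) weight 3/14080
  (Y=2, V=0, X=1, U=1, W=0, Z=1) weight 9/3520
  (Y=2, V=0, X=1, U=1, W=1, Z=1) weight 3/3520
  (Y=2, V=0, X=2, U=1, W=0, Z=1) weight 27/14080
  (Y=2, V=0, X=2, U=1, W=1, Z=1) weight 9/14080
  (Y=2, V=0, X=3, U=1, W=0, Z=1) weight 27/14080
  (Y=2, V=0, X=3, U=1, W=1, Z=1) weight 9/14080
  (Y=3, V=0, X=0, U=1, W=0, Z=0) weight 3/5120
  (Y=3, V=0, X=0, U=1, W=0, Z=3) weight 3/2560
  … 150 more
Group by Z:
  weight(Z=0) = 1/80
  weight(Z=1) = 3/40
  weight(Z=2) = 1/20
  weight(Z=3) = 1/40
Total weight = 1/80 + 3/40 + 1/20 + 1/40 = 13/80
P(Z=0 | obs) = 1/80 / 13/80 = 1/13
P(Z=1 | obs) = 3/40 / 13/80 = 6/13
P(Z=2 | obs) = 1/20 / 13/80 = 4/13
P(Z=3 | obs) = 1/40 / 13/80 = 2/13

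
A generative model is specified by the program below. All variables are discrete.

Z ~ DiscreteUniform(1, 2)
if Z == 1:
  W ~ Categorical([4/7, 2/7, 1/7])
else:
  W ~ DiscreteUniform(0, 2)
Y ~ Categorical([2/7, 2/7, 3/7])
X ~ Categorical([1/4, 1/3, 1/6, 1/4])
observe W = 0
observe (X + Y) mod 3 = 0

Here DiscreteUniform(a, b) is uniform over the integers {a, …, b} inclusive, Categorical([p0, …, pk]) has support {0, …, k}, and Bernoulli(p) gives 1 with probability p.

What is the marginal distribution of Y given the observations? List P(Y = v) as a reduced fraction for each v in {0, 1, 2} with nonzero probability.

Enumerate traces; 8 have nonzero weight after conditioning:
  (Z=1, W=0, Y=0, X=0) weight 1/49
  (Z=1, W=0, Y=0, X=3) weight 1/49
  (Z=1, W=0, Y=1, X=2) weight 2/147
  (Z=1, W=0, Y=2, X=1) weight 2/49
  (Z=2, W=0, Y=0, X=0) weight 1/84
  (Z=2, W=0, Y=0, X=3) weight 1/84
  (Z=2, W=0, Y=1, X=2) weight 1/126
  (Z=2, W=0, Y=2, X=1) weight 1/42
Group by Y:
  weight(Y=0) = 19/294
  weight(Y=1) = 19/882
  weight(Y=2) = 19/294
Total weight = 19/294 + 19/882 + 19/294 = 19/126
P(Y=0 | obs) = 19/294 / 19/126 = 3/7
P(Y=1 | obs) = 19/882 / 19/126 = 1/7
P(Y=2 | obs) = 19/294 / 19/126 = 3/7

P(Y=0) = 3/7, P(Y=1) = 1/7, P(Y=2) = 3/7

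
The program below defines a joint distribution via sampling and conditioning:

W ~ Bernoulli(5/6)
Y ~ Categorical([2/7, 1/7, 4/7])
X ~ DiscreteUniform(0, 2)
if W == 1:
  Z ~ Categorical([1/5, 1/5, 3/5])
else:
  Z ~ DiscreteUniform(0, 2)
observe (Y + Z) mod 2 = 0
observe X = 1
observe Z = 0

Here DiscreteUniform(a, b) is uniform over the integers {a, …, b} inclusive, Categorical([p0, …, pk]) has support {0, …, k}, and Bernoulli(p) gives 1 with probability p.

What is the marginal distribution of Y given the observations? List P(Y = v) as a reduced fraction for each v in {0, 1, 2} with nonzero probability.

P(Y=0) = 1/3, P(Y=2) = 2/3

Enumerate traces; 4 have nonzero weight after conditioning:
  (W=0, Y=0, X=1, Z=0) weight 1/189
  (W=0, Y=2, X=1, Z=0) weight 2/189
  (W=1, Y=0, X=1, Z=0) weight 1/63
  (W=1, Y=2, X=1, Z=0) weight 2/63
Group by Y:
  weight(Y=0) = 4/189
  weight(Y=2) = 8/189
Total weight = 4/189 + 8/189 = 4/63
P(Y=0 | obs) = 4/189 / 4/63 = 1/3
P(Y=2 | obs) = 8/189 / 4/63 = 2/3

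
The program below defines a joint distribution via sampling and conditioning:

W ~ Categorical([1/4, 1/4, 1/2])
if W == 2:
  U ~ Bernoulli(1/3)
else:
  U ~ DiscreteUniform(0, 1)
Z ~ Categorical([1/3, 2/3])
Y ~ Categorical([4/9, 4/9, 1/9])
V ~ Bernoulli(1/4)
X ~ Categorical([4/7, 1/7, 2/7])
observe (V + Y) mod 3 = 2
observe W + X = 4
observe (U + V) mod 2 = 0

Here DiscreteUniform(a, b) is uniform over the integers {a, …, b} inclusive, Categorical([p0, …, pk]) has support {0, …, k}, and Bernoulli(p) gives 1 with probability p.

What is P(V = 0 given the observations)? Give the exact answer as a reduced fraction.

P(V = 0 | obs) = 3/5

Enumerate traces; 4 have nonzero weight after conditioning:
  (W=2, U=0, Z=0, Y=2, V=0, X=2) weight 1/378
  (W=2, U=0, Z=1, Y=2, V=0, X=2) weight 1/189
  (W=2, U=1, Z=0, Y=1, V=1, X=2) weight 1/567
  (W=2, U=1, Z=1, Y=1, V=1, X=2) weight 2/567
Group by V:
  weight(V=0) = 1/126
  weight(V=1) = 1/189
Total weight = 1/126 + 1/189 = 5/378
P(V=0 | obs) = 1/126 / 5/378 = 3/5
P(V=1 | obs) = 1/189 / 5/378 = 2/5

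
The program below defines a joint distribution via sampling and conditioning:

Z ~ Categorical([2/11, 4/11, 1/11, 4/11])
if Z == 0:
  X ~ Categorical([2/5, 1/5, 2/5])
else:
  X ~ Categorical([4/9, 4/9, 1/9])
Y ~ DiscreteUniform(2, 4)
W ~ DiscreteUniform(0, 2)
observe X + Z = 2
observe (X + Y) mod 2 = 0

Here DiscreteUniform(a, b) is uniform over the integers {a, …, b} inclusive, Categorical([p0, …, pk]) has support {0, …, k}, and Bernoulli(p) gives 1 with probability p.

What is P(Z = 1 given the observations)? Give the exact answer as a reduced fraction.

Enumerate traces; 15 have nonzero weight after conditioning:
  (Z=0, X=2, Y=2, W=0) weight 4/495
  (Z=0, X=2, Y=2, W=1) weight 4/495
  (Z=0, X=2, Y=2, W=2) weight 4/495
  (Z=0, X=2, Y=4, W=0) weight 4/495
  (Z=0, X=2, Y=4, W=1) weight 4/495
  (Z=0, X=2, Y=4, W=2) weight 4/495
  (Z=1, X=1, Y=3, W=0) weight 16/891
  (Z=1, X=1, Y=3, W=1) weight 16/891
  (Z=2, X=0, Y=2, W=0) weight 4/891
  … 6 more
Group by Z:
  weight(Z=0) = 8/165
  weight(Z=1) = 16/297
  weight(Z=2) = 8/297
Total weight = 8/165 + 16/297 + 8/297 = 64/495
P(Z=0 | obs) = 8/165 / 64/495 = 3/8
P(Z=1 | obs) = 16/297 / 64/495 = 5/12
P(Z=2 | obs) = 8/297 / 64/495 = 5/24

P(Z = 1 | obs) = 5/12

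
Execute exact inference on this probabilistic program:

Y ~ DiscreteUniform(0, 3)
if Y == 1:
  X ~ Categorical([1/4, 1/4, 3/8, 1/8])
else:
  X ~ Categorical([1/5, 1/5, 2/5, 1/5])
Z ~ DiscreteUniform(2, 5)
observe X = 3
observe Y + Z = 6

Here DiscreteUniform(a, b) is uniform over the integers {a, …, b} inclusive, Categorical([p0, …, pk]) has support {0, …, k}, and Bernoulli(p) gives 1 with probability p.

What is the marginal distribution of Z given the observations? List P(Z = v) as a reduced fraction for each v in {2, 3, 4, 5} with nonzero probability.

P(Z=3) = 8/21, P(Z=4) = 8/21, P(Z=5) = 5/21

Enumerate traces; 3 have nonzero weight after conditioning:
  (Y=1, X=3, Z=5) weight 1/128
  (Y=2, X=3, Z=4) weight 1/80
  (Y=3, X=3, Z=3) weight 1/80
Group by Z:
  weight(Z=3) = 1/80
  weight(Z=4) = 1/80
  weight(Z=5) = 1/128
Total weight = 1/80 + 1/80 + 1/128 = 21/640
P(Z=3 | obs) = 1/80 / 21/640 = 8/21
P(Z=4 | obs) = 1/80 / 21/640 = 8/21
P(Z=5 | obs) = 1/128 / 21/640 = 5/21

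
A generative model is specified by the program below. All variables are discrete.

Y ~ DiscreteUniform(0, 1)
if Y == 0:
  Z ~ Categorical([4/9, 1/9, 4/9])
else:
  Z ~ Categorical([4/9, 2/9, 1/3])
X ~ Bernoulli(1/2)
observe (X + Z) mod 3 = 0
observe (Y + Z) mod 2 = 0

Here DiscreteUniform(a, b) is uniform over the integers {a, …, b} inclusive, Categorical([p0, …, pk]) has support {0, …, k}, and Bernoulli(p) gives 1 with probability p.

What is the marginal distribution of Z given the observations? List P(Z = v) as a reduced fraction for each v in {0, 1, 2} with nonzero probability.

P(Z=0) = 1/2, P(Z=2) = 1/2

Enumerate traces; 2 have nonzero weight after conditioning:
  (Y=0, Z=0, X=0) weight 1/9
  (Y=0, Z=2, X=1) weight 1/9
Group by Z:
  weight(Z=0) = 1/9
  weight(Z=2) = 1/9
Total weight = 1/9 + 1/9 = 2/9
P(Z=0 | obs) = 1/9 / 2/9 = 1/2
P(Z=2 | obs) = 1/9 / 2/9 = 1/2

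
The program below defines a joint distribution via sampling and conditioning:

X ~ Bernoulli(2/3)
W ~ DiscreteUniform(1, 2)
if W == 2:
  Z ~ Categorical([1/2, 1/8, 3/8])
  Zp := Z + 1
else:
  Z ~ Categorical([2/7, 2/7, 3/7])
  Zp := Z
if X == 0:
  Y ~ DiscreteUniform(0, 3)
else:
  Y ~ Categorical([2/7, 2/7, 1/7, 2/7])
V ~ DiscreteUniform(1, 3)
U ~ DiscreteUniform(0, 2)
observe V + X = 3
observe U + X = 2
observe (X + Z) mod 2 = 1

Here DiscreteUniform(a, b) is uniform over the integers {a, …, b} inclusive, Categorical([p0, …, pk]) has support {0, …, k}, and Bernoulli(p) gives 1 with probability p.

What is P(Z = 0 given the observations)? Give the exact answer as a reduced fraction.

Enumerate traces; 24 have nonzero weight after conditioning:
  (X=0, W=1, Z=1, Y=0, V=3, U=2) weight 1/756
  (X=0, W=1, Z=1, Y=1, V=3, U=2) weight 1/756
  (X=0, W=1, Z=1, Y=2, V=3, U=2) weight 1/756
  (X=0, W=1, Z=1, Y=3, V=3, U=2) weight 1/756
  (X=0, W=2, Z=1, Y=0, V=3, U=2) weight 1/1728
  (X=0, W=2, Z=1, Y=1, V=3, U=2) weight 1/1728
  (X=0, W=2, Z=1, Y=2, V=3, U=2) weight 1/1728
  (X=0, W=2, Z=1, Y=3, V=3, U=2) weight 1/1728
  (X=1, W=1, Z=0, Y=0, V=2, U=1) weight 4/1323
  (X=1, W=1, Z=2, Y=0, V=2, U=1) weight 2/441
  … 14 more
Group by Z:
  weight(Z=0) = 11/378
  weight(Z=1) = 23/3024
  weight(Z=2) = 5/168
Total weight = 11/378 + 23/3024 + 5/168 = 67/1008
P(Z=0 | obs) = 11/378 / 67/1008 = 88/201
P(Z=1 | obs) = 23/3024 / 67/1008 = 23/201
P(Z=2 | obs) = 5/168 / 67/1008 = 30/67

P(Z = 0 | obs) = 88/201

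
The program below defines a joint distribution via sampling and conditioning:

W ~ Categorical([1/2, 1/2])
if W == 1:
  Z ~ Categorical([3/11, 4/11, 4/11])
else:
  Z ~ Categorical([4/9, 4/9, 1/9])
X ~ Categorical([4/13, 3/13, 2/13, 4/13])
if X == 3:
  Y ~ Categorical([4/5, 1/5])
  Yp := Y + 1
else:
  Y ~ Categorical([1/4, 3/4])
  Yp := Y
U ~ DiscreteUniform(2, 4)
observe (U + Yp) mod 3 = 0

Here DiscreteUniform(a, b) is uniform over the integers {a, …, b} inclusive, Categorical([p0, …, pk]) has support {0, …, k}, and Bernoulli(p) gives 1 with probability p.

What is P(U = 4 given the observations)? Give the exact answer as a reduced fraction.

Enumerate traces; 48 have nonzero weight after conditioning:
  (W=0, Z=0, X=0, Y=0, U=3) weight 2/351
  (W=0, Z=0, X=0, Y=1, U=2) weight 2/117
  (W=0, Z=0, X=1, Y=0, U=3) weight 1/234
  (W=0, Z=0, X=1, Y=1, U=2) weight 1/78
  (W=0, Z=0, X=2, Y=0, U=3) weight 1/351
  (W=0, Z=0, X=2, Y=1, U=2) weight 1/117
  (W=0, Z=0, X=3, Y=0, U=2) weight 32/1755
  (W=0, Z=0, X=3, Y=1, U=4) weight 8/1755
  … 40 more
Group by U:
  weight(U=2) = 199/780
  weight(U=3) = 3/52
  weight(U=4) = 4/195
Total weight = 199/780 + 3/52 + 4/195 = 1/3
P(U=2 | obs) = 199/780 / 1/3 = 199/260
P(U=3 | obs) = 3/52 / 1/3 = 9/52
P(U=4 | obs) = 4/195 / 1/3 = 4/65

P(U = 4 | obs) = 4/65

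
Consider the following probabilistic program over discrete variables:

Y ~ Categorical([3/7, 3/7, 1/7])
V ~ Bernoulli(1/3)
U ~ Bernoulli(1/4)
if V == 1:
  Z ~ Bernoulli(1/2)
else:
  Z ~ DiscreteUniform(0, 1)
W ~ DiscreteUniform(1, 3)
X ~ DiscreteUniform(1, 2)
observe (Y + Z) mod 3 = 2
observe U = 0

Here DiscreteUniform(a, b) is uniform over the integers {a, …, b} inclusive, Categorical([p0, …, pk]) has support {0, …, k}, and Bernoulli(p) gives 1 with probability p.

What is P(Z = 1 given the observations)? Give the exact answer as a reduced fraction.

P(Z = 1 | obs) = 3/4

Enumerate traces; 24 have nonzero weight after conditioning:
  (Y=1, V=0, U=0, Z=1, W=1, X=1) weight 1/56
  (Y=1, V=0, U=0, Z=1, W=1, X=2) weight 1/56
  (Y=1, V=0, U=0, Z=1, W=2, X=1) weight 1/56
  (Y=1, V=0, U=0, Z=1, W=2, X=2) weight 1/56
  (Y=1, V=0, U=0, Z=1, W=3, X=1) weight 1/56
  (Y=1, V=0, U=0, Z=1, W=3, X=2) weight 1/56
  (Y=1, V=1, U=0, Z=1, W=1, X=1) weight 1/112
  (Y=1, V=1, U=0, Z=1, W=1, X=2) weight 1/112
  (Y=2, V=0, U=0, Z=0, W=1, X=1) weight 1/168
  … 15 more
Group by Z:
  weight(Z=0) = 3/56
  weight(Z=1) = 9/56
Total weight = 3/56 + 9/56 = 3/14
P(Z=0 | obs) = 3/56 / 3/14 = 1/4
P(Z=1 | obs) = 9/56 / 3/14 = 3/4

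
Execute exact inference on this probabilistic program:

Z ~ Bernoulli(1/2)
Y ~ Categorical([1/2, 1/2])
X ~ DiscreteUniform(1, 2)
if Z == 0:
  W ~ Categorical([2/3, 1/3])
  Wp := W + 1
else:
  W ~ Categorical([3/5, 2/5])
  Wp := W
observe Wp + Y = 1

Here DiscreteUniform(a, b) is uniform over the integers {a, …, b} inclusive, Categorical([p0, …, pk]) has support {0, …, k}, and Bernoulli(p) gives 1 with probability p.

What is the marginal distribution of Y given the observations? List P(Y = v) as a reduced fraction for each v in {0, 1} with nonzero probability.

Enumerate traces; 6 have nonzero weight after conditioning:
  (Z=0, Y=0, X=1, W=0) weight 1/12
  (Z=0, Y=0, X=2, W=0) weight 1/12
  (Z=1, Y=0, X=1, W=1) weight 1/20
  (Z=1, Y=0, X=2, W=1) weight 1/20
  (Z=1, Y=1, X=1, W=0) weight 3/40
  (Z=1, Y=1, X=2, W=0) weight 3/40
Group by Y:
  weight(Y=0) = 4/15
  weight(Y=1) = 3/20
Total weight = 4/15 + 3/20 = 5/12
P(Y=0 | obs) = 4/15 / 5/12 = 16/25
P(Y=1 | obs) = 3/20 / 5/12 = 9/25

P(Y=0) = 16/25, P(Y=1) = 9/25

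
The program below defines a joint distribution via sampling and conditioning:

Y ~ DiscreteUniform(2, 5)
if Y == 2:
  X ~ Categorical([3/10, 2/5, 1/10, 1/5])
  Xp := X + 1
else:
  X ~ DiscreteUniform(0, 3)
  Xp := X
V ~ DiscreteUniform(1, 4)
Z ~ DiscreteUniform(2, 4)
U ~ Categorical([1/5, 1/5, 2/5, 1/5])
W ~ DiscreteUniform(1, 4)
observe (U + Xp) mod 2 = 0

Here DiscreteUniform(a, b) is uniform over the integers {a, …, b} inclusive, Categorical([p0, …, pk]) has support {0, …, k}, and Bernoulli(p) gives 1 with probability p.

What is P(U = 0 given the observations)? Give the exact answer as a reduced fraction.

P(U = 0 | obs) = 21/101

Enumerate traces; 1536 have nonzero weight after conditioning:
  (Y=2, X=0, V=1, Z=2, U=1, W=1) weight 1/3200
  (Y=2, X=0, V=1, Z=2, U=1, W=2) weight 1/3200
  (Y=2, X=0, V=1, Z=2, U=1, W=3) weight 1/3200
  (Y=2, X=0, V=1, Z=2, U=1, W=4) weight 1/3200
  (Y=2, X=0, V=1, Z=2, U=3, W=1) weight 1/3200
  (Y=2, X=0, V=1, Z=2, U=3, W=2) weight 1/3200
  (Y=2, X=0, V=1, Z=2, U=3, W=3) weight 1/3200
  (Y=2, X=0, V=1, Z=2, U=3, W=4) weight 1/3200
  (Y=2, X=1, V=1, Z=2, U=0, W=1) weight 1/2400
  (Y=2, X=1, V=1, Z=2, U=2, W=1) weight 1/1200
  … 1526 more
Group by U:
  weight(U=0) = 21/200
  weight(U=1) = 19/200
  weight(U=2) = 21/100
  weight(U=3) = 19/200
Total weight = 21/200 + 19/200 + 21/100 + 19/200 = 101/200
P(U=0 | obs) = 21/200 / 101/200 = 21/101
P(U=1 | obs) = 19/200 / 101/200 = 19/101
P(U=2 | obs) = 21/100 / 101/200 = 42/101
P(U=3 | obs) = 19/200 / 101/200 = 19/101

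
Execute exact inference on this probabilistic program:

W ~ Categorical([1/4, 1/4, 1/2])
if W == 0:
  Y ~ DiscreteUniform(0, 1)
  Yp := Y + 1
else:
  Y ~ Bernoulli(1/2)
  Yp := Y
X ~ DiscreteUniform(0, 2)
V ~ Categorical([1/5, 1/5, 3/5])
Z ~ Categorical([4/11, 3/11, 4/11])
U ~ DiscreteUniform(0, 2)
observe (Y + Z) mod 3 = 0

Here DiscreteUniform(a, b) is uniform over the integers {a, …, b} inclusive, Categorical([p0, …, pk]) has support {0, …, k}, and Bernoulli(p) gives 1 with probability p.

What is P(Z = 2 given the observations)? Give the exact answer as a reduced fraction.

P(Z = 2 | obs) = 1/2

Enumerate traces; 162 have nonzero weight after conditioning:
  (W=0, Y=0, X=0, V=0, Z=0, U=0) weight 1/990
  (W=0, Y=0, X=0, V=0, Z=0, U=1) weight 1/990
  (W=0, Y=0, X=0, V=0, Z=0, U=2) weight 1/990
  (W=0, Y=0, X=0, V=1, Z=0, U=0) weight 1/990
  (W=0, Y=0, X=0, V=1, Z=0, U=1) weight 1/990
  (W=0, Y=0, X=0, V=1, Z=0, U=2) weight 1/990
  (W=0, Y=0, X=0, V=2, Z=0, U=0) weight 1/330
  (W=0, Y=0, X=0, V=2, Z=0, U=1) weight 1/330
  (W=0, Y=1, X=0, V=0, Z=2, U=0) weight 1/990
  … 153 more
Group by Z:
  weight(Z=0) = 2/11
  weight(Z=2) = 2/11
Total weight = 2/11 + 2/11 = 4/11
P(Z=0 | obs) = 2/11 / 4/11 = 1/2
P(Z=2 | obs) = 2/11 / 4/11 = 1/2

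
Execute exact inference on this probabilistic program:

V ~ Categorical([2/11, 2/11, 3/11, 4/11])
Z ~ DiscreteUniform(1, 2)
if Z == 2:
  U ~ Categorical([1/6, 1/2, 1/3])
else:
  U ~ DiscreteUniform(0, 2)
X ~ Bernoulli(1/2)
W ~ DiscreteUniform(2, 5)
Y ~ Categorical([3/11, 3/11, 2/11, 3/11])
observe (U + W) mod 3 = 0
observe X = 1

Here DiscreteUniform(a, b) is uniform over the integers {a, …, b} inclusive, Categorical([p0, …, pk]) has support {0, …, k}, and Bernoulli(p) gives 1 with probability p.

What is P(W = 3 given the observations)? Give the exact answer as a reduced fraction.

P(W = 3 | obs) = 3/17

Enumerate traces; 128 have nonzero weight after conditioning:
  (V=0, Z=1, U=0, X=1, W=3, Y=0) weight 1/968
  (V=0, Z=1, U=0, X=1, W=3, Y=1) weight 1/968
  (V=0, Z=1, U=0, X=1, W=3, Y=2) weight 1/1452
  (V=0, Z=1, U=0, X=1, W=3, Y=3) weight 1/968
  (V=0, Z=1, U=1, X=1, W=2, Y=0) weight 1/968
  (V=0, Z=1, U=1, X=1, W=2, Y=1) weight 1/968
  (V=0, Z=1, U=1, X=1, W=2, Y=2) weight 1/1452
  (V=0, Z=1, U=1, X=1, W=2, Y=3) weight 1/968
  (V=0, Z=1, U=1, X=1, W=5, Y=0) weight 1/968
  (V=0, Z=1, U=2, X=1, W=4, Y=0) weight 1/968
  … 118 more
Group by W:
  weight(W=2) = 5/96
  weight(W=3) = 1/32
  weight(W=4) = 1/24
  weight(W=5) = 5/96
Total weight = 5/96 + 1/32 + 1/24 + 5/96 = 17/96
P(W=2 | obs) = 5/96 / 17/96 = 5/17
P(W=3 | obs) = 1/32 / 17/96 = 3/17
P(W=4 | obs) = 1/24 / 17/96 = 4/17
P(W=5 | obs) = 5/96 / 17/96 = 5/17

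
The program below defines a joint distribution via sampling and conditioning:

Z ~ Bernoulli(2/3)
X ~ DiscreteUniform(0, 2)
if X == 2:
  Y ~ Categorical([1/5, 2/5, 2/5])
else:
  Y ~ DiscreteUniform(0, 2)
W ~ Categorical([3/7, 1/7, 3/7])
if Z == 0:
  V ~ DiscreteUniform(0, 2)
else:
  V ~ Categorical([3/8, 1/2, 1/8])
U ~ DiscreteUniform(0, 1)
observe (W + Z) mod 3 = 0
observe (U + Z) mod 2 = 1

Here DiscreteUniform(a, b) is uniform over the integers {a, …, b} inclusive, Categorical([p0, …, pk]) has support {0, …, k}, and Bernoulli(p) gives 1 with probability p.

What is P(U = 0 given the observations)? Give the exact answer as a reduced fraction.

Enumerate traces; 54 have nonzero weight after conditioning:
  (Z=0, X=0, Y=0, W=0, V=0, U=1) weight 1/378
  (Z=0, X=0, Y=0, W=0, V=1, U=1) weight 1/378
  (Z=0, X=0, Y=0, W=0, V=2, U=1) weight 1/378
  (Z=0, X=0, Y=1, W=0, V=0, U=1) weight 1/378
  (Z=0, X=0, Y=1, W=0, V=1, U=1) weight 1/378
  (Z=0, X=0, Y=1, W=0, V=2, U=1) weight 1/378
  (Z=0, X=0, Y=2, W=0, V=0, U=1) weight 1/378
  (Z=0, X=0, Y=2, W=0, V=1, U=1) weight 1/378
  (Z=1, X=0, Y=0, W=2, V=0, U=0) weight 1/168
  … 45 more
Group by U:
  weight(U=0) = 1/7
  weight(U=1) = 1/14
Total weight = 1/7 + 1/14 = 3/14
P(U=0 | obs) = 1/7 / 3/14 = 2/3
P(U=1 | obs) = 1/14 / 3/14 = 1/3

P(U = 0 | obs) = 2/3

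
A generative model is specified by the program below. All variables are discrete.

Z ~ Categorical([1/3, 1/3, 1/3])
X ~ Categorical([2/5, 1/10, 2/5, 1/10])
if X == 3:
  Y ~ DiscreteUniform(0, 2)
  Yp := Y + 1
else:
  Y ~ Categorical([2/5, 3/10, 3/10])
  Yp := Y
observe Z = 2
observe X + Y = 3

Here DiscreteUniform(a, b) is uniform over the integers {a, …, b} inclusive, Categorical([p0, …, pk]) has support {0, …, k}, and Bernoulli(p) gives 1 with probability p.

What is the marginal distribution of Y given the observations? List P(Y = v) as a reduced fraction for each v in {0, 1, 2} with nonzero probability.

P(Y=0) = 2/11, P(Y=1) = 36/55, P(Y=2) = 9/55

Enumerate traces; 3 have nonzero weight after conditioning:
  (Z=2, X=1, Y=2) weight 1/100
  (Z=2, X=2, Y=1) weight 1/25
  (Z=2, X=3, Y=0) weight 1/90
Group by Y:
  weight(Y=0) = 1/90
  weight(Y=1) = 1/25
  weight(Y=2) = 1/100
Total weight = 1/90 + 1/25 + 1/100 = 11/180
P(Y=0 | obs) = 1/90 / 11/180 = 2/11
P(Y=1 | obs) = 1/25 / 11/180 = 36/55
P(Y=2 | obs) = 1/100 / 11/180 = 9/55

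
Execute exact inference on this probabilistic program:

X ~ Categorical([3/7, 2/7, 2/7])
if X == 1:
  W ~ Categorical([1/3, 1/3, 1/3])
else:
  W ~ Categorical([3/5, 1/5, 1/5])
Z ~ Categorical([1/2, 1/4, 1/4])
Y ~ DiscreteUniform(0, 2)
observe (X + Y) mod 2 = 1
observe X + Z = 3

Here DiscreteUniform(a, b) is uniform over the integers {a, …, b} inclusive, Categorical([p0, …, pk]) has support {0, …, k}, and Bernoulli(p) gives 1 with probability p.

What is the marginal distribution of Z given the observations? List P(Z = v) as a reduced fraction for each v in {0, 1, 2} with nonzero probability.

Enumerate traces; 9 have nonzero weight after conditioning:
  (X=1, W=0, Z=2, Y=0) weight 1/126
  (X=1, W=0, Z=2, Y=2) weight 1/126
  (X=1, W=1, Z=2, Y=0) weight 1/126
  (X=1, W=1, Z=2, Y=2) weight 1/126
  (X=1, W=2, Z=2, Y=0) weight 1/126
  (X=1, W=2, Z=2, Y=2) weight 1/126
  (X=2, W=0, Z=1, Y=1) weight 1/70
  (X=2, W=1, Z=1, Y=1) weight 1/210
  … 1 more
Group by Z:
  weight(Z=1) = 1/42
  weight(Z=2) = 1/21
Total weight = 1/42 + 1/21 = 1/14
P(Z=1 | obs) = 1/42 / 1/14 = 1/3
P(Z=2 | obs) = 1/21 / 1/14 = 2/3

P(Z=1) = 1/3, P(Z=2) = 2/3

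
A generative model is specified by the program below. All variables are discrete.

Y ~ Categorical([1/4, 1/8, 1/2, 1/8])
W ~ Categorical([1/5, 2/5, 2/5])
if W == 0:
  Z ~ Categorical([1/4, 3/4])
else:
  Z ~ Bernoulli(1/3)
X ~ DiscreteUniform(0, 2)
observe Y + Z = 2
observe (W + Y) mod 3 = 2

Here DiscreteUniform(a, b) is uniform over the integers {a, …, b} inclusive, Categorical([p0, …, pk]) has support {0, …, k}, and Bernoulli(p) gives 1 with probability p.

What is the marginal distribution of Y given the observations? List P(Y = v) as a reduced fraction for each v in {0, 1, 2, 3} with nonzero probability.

P(Y=1) = 2/5, P(Y=2) = 3/5

Enumerate traces; 6 have nonzero weight after conditioning:
  (Y=1, W=1, Z=1, X=0) weight 1/180
  (Y=1, W=1, Z=1, X=1) weight 1/180
  (Y=1, W=1, Z=1, X=2) weight 1/180
  (Y=2, W=0, Z=0, X=0) weight 1/120
  (Y=2, W=0, Z=0, X=1) weight 1/120
  (Y=2, W=0, Z=0, X=2) weight 1/120
Group by Y:
  weight(Y=1) = 1/60
  weight(Y=2) = 1/40
Total weight = 1/60 + 1/40 = 1/24
P(Y=1 | obs) = 1/60 / 1/24 = 2/5
P(Y=2 | obs) = 1/40 / 1/24 = 3/5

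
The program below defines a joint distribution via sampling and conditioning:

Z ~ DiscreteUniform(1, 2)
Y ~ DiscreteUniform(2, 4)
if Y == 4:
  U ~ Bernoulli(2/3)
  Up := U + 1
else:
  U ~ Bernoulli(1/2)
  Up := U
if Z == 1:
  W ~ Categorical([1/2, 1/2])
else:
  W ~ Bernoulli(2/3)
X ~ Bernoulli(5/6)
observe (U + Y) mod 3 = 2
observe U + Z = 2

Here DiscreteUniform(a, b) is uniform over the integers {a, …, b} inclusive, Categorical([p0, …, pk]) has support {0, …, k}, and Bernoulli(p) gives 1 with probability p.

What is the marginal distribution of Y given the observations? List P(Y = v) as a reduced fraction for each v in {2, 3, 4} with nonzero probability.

P(Y=2) = 3/7, P(Y=4) = 4/7

Enumerate traces; 8 have nonzero weight after conditioning:
  (Z=1, Y=4, U=1, W=0, X=0) weight 1/108
  (Z=1, Y=4, U=1, W=0, X=1) weight 5/108
  (Z=1, Y=4, U=1, W=1, X=0) weight 1/108
  (Z=1, Y=4, U=1, W=1, X=1) weight 5/108
  (Z=2, Y=2, U=0, W=0, X=0) weight 1/216
  (Z=2, Y=2, U=0, W=0, X=1) weight 5/216
  (Z=2, Y=2, U=0, W=1, X=0) weight 1/108
  (Z=2, Y=2, U=0, W=1, X=1) weight 5/108
Group by Y:
  weight(Y=2) = 1/12
  weight(Y=4) = 1/9
Total weight = 1/12 + 1/9 = 7/36
P(Y=2 | obs) = 1/12 / 7/36 = 3/7
P(Y=4 | obs) = 1/9 / 7/36 = 4/7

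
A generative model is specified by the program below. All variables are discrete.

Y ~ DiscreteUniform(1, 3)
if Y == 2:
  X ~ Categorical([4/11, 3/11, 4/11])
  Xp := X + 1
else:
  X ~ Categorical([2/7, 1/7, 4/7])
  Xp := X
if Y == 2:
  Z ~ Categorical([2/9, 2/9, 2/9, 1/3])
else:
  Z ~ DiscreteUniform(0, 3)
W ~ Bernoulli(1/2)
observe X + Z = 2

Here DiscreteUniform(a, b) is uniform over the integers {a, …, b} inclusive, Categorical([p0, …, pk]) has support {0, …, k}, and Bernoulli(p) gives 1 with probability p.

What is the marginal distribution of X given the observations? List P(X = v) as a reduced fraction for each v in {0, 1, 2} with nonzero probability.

Enumerate traces; 18 have nonzero weight after conditioning:
  (Y=1, X=0, Z=2, W=0) weight 1/84
  (Y=1, X=0, Z=2, W=1) weight 1/84
  (Y=1, X=1, Z=1, W=0) weight 1/168
  (Y=1, X=1, Z=1, W=1) weight 1/168
  (Y=1, X=2, Z=0, W=0) weight 1/42
  (Y=1, X=2, Z=0, W=1) weight 1/42
  (Y=2, X=0, Z=2, W=0) weight 4/297
  (Y=2, X=0, Z=2, W=1) weight 4/297
  … 10 more
Group by X:
  weight(X=0) = 155/2079
  weight(X=1) = 61/1386
  weight(X=2) = 254/2079
Total weight = 155/2079 + 61/1386 + 254/2079 = 13/54
P(X=0 | obs) = 155/2079 / 13/54 = 310/1001
P(X=1 | obs) = 61/1386 / 13/54 = 183/1001
P(X=2 | obs) = 254/2079 / 13/54 = 508/1001

P(X=0) = 310/1001, P(X=1) = 183/1001, P(X=2) = 508/1001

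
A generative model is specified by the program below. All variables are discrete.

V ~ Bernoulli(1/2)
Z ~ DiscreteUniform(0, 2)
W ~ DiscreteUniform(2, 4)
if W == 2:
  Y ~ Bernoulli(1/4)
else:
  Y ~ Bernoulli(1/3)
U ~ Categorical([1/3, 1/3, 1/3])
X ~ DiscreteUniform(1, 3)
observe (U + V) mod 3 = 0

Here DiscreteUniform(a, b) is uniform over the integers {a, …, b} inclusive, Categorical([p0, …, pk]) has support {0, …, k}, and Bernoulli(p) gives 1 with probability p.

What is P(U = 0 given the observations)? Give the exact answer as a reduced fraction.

Enumerate traces; 108 have nonzero weight after conditioning:
  (V=0, Z=0, W=2, Y=0, U=0, X=1) weight 1/216
  (V=0, Z=0, W=2, Y=0, U=0, X=2) weight 1/216
  (V=0, Z=0, W=2, Y=0, U=0, X=3) weight 1/216
  (V=0, Z=0, W=2, Y=1, U=0, X=1) weight 1/648
  (V=0, Z=0, W=2, Y=1, U=0, X=2) weight 1/648
  (V=0, Z=0, W=2, Y=1, U=0, X=3) weight 1/648
  (V=0, Z=0, W=3, Y=0, U=0, X=1) weight 1/243
  (V=0, Z=0, W=3, Y=0, U=0, X=2) weight 1/243
  (V=1, Z=0, W=2, Y=0, U=2, X=1) weight 1/216
  … 99 more
Group by U:
  weight(U=0) = 1/6
  weight(U=2) = 1/6
Total weight = 1/6 + 1/6 = 1/3
P(U=0 | obs) = 1/6 / 1/3 = 1/2
P(U=2 | obs) = 1/6 / 1/3 = 1/2

P(U = 0 | obs) = 1/2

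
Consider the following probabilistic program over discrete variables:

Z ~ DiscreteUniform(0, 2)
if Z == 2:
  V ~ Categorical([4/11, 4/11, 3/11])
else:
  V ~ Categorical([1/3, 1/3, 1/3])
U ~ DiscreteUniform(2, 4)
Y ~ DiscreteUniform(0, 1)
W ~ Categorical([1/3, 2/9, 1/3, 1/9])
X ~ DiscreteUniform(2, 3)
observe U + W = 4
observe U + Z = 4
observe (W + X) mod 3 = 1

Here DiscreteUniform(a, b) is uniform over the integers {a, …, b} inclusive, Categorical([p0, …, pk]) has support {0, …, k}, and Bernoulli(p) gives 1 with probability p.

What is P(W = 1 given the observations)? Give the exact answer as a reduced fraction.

Enumerate traces; 12 have nonzero weight after conditioning:
  (Z=1, V=0, U=3, Y=0, W=1, X=3) weight 1/486
  (Z=1, V=0, U=3, Y=1, W=1, X=3) weight 1/486
  (Z=1, V=1, U=3, Y=0, W=1, X=3) weight 1/486
  (Z=1, V=1, U=3, Y=1, W=1, X=3) weight 1/486
  (Z=1, V=2, U=3, Y=0, W=1, X=3) weight 1/486
  (Z=1, V=2, U=3, Y=1, W=1, X=3) weight 1/486
  (Z=2, V=0, U=2, Y=0, W=2, X=2) weight 1/297
  (Z=2, V=0, U=2, Y=1, W=2, X=2) weight 1/297
  … 4 more
Group by W:
  weight(W=1) = 1/81
  weight(W=2) = 1/54
Total weight = 1/81 + 1/54 = 5/162
P(W=1 | obs) = 1/81 / 5/162 = 2/5
P(W=2 | obs) = 1/54 / 5/162 = 3/5

P(W = 1 | obs) = 2/5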